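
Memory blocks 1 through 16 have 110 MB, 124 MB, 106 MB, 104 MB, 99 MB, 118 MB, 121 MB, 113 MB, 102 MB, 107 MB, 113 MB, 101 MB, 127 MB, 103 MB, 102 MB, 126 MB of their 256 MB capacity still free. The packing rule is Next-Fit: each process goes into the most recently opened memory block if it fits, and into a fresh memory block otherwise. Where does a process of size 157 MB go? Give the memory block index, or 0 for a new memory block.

Next-Fit only looks at memory block 16, which has 126 MB free.
157 MB does not fit, so a new memory block is opened.

0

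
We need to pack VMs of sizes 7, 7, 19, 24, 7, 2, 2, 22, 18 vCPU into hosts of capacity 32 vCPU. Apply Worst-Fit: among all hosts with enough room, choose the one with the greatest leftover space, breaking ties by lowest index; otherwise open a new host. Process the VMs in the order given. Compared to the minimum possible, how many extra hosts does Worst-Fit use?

1

Worst-Fit: [7,7,7,2] [19,2] [24] [22] [18] → 5 hosts.
Total size 108 vCPU; any packing needs at least ⌈108/32⌉ = 4 hosts.
An optimal packing achieves that bound: [24,7] [22,7,2] [19,7,2] [18] → 4 hosts.
Excess: 5 − 4 = 1.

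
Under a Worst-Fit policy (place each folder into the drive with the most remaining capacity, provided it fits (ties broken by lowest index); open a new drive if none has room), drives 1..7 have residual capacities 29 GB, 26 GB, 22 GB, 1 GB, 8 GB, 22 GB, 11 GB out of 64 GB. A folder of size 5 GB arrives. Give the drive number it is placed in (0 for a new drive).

Drives with room: drive 1 (29 GB), drive 2 (26 GB), drive 3 (22 GB), drive 5 (8 GB), drive 6 (22 GB), drive 7 (11 GB).
Most room is drive 1 with 29 GB free.

1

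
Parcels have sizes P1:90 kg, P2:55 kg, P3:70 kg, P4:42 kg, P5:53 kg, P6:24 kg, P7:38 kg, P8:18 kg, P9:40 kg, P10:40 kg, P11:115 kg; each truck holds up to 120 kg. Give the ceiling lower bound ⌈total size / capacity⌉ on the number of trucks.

Total size = 90 + 55 + 70 + 42 + 53 + 24 + 38 + 18 + 40 + 40 + 115 = 585 kg.
⌈585 / 120⌉ = 5.

5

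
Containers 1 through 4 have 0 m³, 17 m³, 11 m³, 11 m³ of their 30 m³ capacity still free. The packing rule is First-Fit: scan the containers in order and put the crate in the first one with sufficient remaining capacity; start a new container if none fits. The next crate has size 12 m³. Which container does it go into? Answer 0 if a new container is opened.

2

Containers with room: container 2 (17 m³).
The first with room is container 2.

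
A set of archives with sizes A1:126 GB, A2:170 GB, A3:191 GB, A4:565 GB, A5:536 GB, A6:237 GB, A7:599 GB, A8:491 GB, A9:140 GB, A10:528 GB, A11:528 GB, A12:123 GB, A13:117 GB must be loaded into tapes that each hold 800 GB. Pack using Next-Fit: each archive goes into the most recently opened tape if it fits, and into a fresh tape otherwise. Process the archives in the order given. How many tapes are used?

Put A1 (126 GB) in tape 1; 674 GB remain.
Put A2 (170 GB) in tape 1; 504 GB remain.
Put A3 (191 GB) in tape 1; 313 GB remain.
Put A4 (565 GB) in tape 2; 235 GB remain.
Put A5 (536 GB) in tape 3; 264 GB remain.
Put A6 (237 GB) in tape 3; 27 GB remain.
Put A7 (599 GB) in tape 4; 201 GB remain.
Put A8 (491 GB) in tape 5; 309 GB remain.
Put A9 (140 GB) in tape 5; 169 GB remain.
Put A10 (528 GB) in tape 6; 272 GB remain.
Put A11 (528 GB) in tape 7; 272 GB remain.
Put A12 (123 GB) in tape 7; 149 GB remain.
Put A13 (117 GB) in tape 7; 32 GB remain.

7 tapes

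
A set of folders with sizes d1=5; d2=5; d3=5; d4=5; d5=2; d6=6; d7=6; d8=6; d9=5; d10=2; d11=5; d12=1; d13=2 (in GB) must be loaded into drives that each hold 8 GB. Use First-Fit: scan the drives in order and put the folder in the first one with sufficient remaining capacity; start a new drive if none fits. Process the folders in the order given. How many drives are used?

drive 1: place d1 (5 GB), 3 GB left
drive 2: place d2 (5 GB), 3 GB left
drive 3: place d3 (5 GB), 3 GB left
drive 4: place d4 (5 GB), 3 GB left
drive 1: place d5 (2 GB), 1 GB left
drive 5: place d6 (6 GB), 2 GB left
drive 6: place d7 (6 GB), 2 GB left
drive 7: place d8 (6 GB), 2 GB left
drive 8: place d9 (5 GB), 3 GB left
drive 2: place d10 (2 GB), 1 GB left
drive 9: place d11 (5 GB), 3 GB left
drive 1: place d12 (1 GB), 0 GB left
drive 3: place d13 (2 GB), 1 GB left
Final drives: [5,2,1] [5,2] [5,2] [5] [6] [6] [6] [5] [5].

9 drives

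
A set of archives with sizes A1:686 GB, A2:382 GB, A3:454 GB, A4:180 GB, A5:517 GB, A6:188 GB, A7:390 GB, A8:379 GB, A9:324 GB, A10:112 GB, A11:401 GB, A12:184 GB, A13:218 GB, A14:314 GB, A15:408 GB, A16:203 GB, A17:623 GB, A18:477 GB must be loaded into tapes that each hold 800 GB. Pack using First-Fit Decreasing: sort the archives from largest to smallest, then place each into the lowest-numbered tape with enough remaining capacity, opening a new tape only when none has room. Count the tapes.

Sorted descending: 686, 623, 517, 477, 454, 408, 401, 390, 382, 379, 324, 314, 218, 203, 188, 184, 180, 112.
tape 1: place 686 GB, 114 GB left
tape 2: place 623 GB, 177 GB left
tape 3: place 517 GB, 283 GB left
tape 4: place 477 GB, 323 GB left
tape 5: place 454 GB, 346 GB left
tape 6: place 408 GB, 392 GB left
tape 7: place 401 GB, 399 GB left
tape 6: place 390 GB, 2 GB left
tape 7: place 382 GB, 17 GB left
tape 8: place 379 GB, 421 GB left
tape 5: place 324 GB, 22 GB left
tape 4: place 314 GB, 9 GB left
tape 3: place 218 GB, 65 GB left
tape 8: place 203 GB, 218 GB left
tape 8: place 188 GB, 30 GB left
tape 9: place 184 GB, 616 GB left
tape 9: place 180 GB, 436 GB left
tape 1: place 112 GB, 2 GB left
Final tapes: [686,112] [623] [517,218] [477,314] [454,324] [408,390] [401,382] [379,203,188] [184,180].

9 tapes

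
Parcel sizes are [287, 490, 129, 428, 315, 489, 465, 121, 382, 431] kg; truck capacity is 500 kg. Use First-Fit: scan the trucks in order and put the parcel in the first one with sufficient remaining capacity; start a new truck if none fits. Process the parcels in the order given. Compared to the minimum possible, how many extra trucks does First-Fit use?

0

First-Fit: [287,129] [490] [428] [315,121] [489] [465] [382] [431] → 8 trucks.
Total size 3537 kg; any packing needs at least ⌈3537/500⌉ = 8 trucks.
So 8 is already optimal.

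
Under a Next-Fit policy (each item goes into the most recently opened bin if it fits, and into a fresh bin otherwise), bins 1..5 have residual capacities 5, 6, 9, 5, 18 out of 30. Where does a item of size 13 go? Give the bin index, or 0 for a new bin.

5

Next-Fit only looks at bin 5, which has 18 free.
13 fits there.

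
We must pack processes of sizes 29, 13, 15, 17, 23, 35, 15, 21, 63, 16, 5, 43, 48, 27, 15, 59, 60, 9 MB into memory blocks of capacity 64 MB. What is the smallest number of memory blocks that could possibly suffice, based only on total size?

Total size = 29 + 13 + 15 + 17 + 23 + 35 + 15 + 21 + 63 + 16 + 5 + 43 + 48 + 27 + 15 + 59 + 60 + 9 = 513 MB.
⌈513 / 64⌉ = 9.

9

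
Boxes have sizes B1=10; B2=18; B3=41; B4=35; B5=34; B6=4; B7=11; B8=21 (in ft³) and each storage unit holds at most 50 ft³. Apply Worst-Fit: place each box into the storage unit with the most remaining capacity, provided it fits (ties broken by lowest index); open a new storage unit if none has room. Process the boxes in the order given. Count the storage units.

5 storage units

storage unit 1: place B1 (10 ft³), 40 ft³ left
storage unit 1: place B2 (18 ft³), 22 ft³ left
storage unit 2: place B3 (41 ft³), 9 ft³ left
storage unit 3: place B4 (35 ft³), 15 ft³ left
storage unit 4: place B5 (34 ft³), 16 ft³ left
storage unit 1: place B6 (4 ft³), 18 ft³ left
storage unit 1: place B7 (11 ft³), 7 ft³ left
storage unit 5: place B8 (21 ft³), 29 ft³ left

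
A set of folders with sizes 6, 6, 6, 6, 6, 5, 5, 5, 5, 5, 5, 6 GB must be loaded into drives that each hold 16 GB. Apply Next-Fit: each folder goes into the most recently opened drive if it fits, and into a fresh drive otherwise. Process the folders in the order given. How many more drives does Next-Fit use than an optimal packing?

0

Next-Fit: [6,6] [6,6] [6,5,5] [5,5,5] [5,6] → 5 drives.
Total size 66 GB; any packing needs at least ⌈66/16⌉ = 5 drives.
So 5 is already optimal.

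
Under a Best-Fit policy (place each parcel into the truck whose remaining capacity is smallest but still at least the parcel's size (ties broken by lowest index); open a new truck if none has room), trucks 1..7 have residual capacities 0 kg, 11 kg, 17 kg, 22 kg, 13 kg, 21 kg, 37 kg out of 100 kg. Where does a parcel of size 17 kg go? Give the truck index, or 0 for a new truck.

3

Trucks with room: truck 3 (17 kg), truck 4 (22 kg), truck 6 (21 kg), truck 7 (37 kg).
Tightest fit is truck 3 with 17 kg free.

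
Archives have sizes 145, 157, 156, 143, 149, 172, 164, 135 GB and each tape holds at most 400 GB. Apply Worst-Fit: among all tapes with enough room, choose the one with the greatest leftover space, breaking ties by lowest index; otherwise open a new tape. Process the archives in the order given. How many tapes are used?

4 tapes

tape 1: place 145 GB, 255 GB left
tape 1: place 157 GB, 98 GB left
tape 2: place 156 GB, 244 GB left
tape 2: place 143 GB, 101 GB left
tape 3: place 149 GB, 251 GB left
tape 3: place 172 GB, 79 GB left
tape 4: place 164 GB, 236 GB left
tape 4: place 135 GB, 101 GB left
Final tapes: [145,157] [156,143] [149,172] [164,135].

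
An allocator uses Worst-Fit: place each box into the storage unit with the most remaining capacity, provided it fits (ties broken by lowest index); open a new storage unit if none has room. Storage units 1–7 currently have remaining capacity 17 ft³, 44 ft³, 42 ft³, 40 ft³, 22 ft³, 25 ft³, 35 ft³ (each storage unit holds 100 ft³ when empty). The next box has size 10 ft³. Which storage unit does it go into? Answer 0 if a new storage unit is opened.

Storage units with room: storage unit 1 (17 ft³), storage unit 2 (44 ft³), storage unit 3 (42 ft³), storage unit 4 (40 ft³), storage unit 5 (22 ft³), storage unit 6 (25 ft³), storage unit 7 (35 ft³).
Most room is storage unit 2 with 44 ft³ free.

2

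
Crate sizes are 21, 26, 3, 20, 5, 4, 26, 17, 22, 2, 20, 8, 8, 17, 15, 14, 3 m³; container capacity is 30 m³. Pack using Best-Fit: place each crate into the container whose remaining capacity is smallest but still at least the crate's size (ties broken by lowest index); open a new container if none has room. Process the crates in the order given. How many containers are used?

9 containers

container 1: place 21 m³, 9 m³ left
container 2: place 26 m³, 4 m³ left
container 2: place 3 m³, 1 m³ left
container 3: place 20 m³, 10 m³ left
container 1: place 5 m³, 4 m³ left
container 1: place 4 m³, 0 m³ left
container 4: place 26 m³, 4 m³ left
container 5: place 17 m³, 13 m³ left
container 6: place 22 m³, 8 m³ left
container 4: place 2 m³, 2 m³ left
container 7: place 20 m³, 10 m³ left
container 6: place 8 m³, 0 m³ left
container 3: place 8 m³, 2 m³ left
container 8: place 17 m³, 13 m³ left
container 9: place 15 m³, 15 m³ left
container 9: place 14 m³, 1 m³ left
container 7: place 3 m³, 7 m³ left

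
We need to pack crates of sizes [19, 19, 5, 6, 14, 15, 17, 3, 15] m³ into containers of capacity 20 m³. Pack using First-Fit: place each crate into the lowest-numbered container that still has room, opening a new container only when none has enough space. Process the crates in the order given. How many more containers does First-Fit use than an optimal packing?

1

First-Fit: [19] [19] [5,6,3] [14] [15] [17] [15] → 7 containers.
Total size 113 m³; any packing needs at least ⌈113/20⌉ = 6 containers.
An optimal packing achieves that bound: [19] [19] [17,3] [15,5] [15] [14,6] → 6 containers.
Excess: 7 − 6 = 1.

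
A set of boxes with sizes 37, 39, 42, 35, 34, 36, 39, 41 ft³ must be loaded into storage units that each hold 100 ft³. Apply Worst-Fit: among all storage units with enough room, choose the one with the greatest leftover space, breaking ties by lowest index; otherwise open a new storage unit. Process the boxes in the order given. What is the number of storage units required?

4 storage units

storage unit 1: place 37 ft³, 63 ft³ left
storage unit 1: place 39 ft³, 24 ft³ left
storage unit 2: place 42 ft³, 58 ft³ left
storage unit 2: place 35 ft³, 23 ft³ left
storage unit 3: place 34 ft³, 66 ft³ left
storage unit 3: place 36 ft³, 30 ft³ left
storage unit 4: place 39 ft³, 61 ft³ left
storage unit 4: place 41 ft³, 20 ft³ left
Final storage units: [37,39] [42,35] [34,36] [39,41].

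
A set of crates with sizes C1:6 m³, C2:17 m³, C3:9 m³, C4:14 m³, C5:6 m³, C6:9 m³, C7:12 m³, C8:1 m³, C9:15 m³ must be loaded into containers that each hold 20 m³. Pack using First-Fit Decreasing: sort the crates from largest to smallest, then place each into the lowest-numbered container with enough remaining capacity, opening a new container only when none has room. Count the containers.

Sorted descending: 17, 15, 14, 12, 9, 9, 6, 6, 1.
17 m³ → container 1 (remaining 3 m³)
15 m³ → container 2 (remaining 5 m³)
14 m³ → container 3 (remaining 6 m³)
12 m³ → container 4 (remaining 8 m³)
9 m³ → container 5 (remaining 11 m³)
9 m³ → container 5 (remaining 2 m³)
6 m³ → container 3 (remaining 0 m³)
6 m³ → container 4 (remaining 2 m³)
1 m³ → container 1 (remaining 2 m³)
Final containers: [17,1] [15] [14,6] [12,6] [9,9].

5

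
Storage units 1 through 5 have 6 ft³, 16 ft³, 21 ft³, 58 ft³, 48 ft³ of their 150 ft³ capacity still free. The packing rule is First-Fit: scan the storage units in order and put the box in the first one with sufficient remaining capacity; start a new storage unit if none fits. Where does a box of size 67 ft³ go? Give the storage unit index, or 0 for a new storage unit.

0

No storage unit has ≥ 67 ft³ free, so a new storage unit is opened.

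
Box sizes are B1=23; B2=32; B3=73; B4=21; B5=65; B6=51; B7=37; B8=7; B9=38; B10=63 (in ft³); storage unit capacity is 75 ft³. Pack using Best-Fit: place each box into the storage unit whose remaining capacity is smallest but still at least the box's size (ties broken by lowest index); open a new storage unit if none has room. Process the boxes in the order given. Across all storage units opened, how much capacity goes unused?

40

storage unit 1: place B1 (23 ft³), 52 ft³ left
storage unit 1: place B2 (32 ft³), 20 ft³ left
storage unit 2: place B3 (73 ft³), 2 ft³ left
storage unit 3: place B4 (21 ft³), 54 ft³ left
storage unit 4: place B5 (65 ft³), 10 ft³ left
storage unit 3: place B6 (51 ft³), 3 ft³ left
storage unit 5: place B7 (37 ft³), 38 ft³ left
storage unit 4: place B8 (7 ft³), 3 ft³ left
storage unit 5: place B9 (38 ft³), 0 ft³ left
storage unit 6: place B10 (63 ft³), 12 ft³ left
6 storage units × 75 ft³ = 450 ft³; used 410 ft³; unused 40 ft³.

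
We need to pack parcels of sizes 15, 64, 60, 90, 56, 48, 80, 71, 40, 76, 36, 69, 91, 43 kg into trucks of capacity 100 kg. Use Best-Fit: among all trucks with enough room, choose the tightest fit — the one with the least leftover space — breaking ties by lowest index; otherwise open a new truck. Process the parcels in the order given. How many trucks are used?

10 trucks

truck 1: place 15 kg, 85 kg left
truck 1: place 64 kg, 21 kg left
truck 2: place 60 kg, 40 kg left
truck 3: place 90 kg, 10 kg left
truck 4: place 56 kg, 44 kg left
truck 5: place 48 kg, 52 kg left
truck 6: place 80 kg, 20 kg left
truck 7: place 71 kg, 29 kg left
truck 2: place 40 kg, 0 kg left
truck 8: place 76 kg, 24 kg left
truck 4: place 36 kg, 8 kg left
truck 9: place 69 kg, 31 kg left
truck 10: place 91 kg, 9 kg left
truck 5: place 43 kg, 9 kg left
Final trucks: [15,64] [60,40] [90] [56,36] [48,43] [80] [71] [76] [69] [91].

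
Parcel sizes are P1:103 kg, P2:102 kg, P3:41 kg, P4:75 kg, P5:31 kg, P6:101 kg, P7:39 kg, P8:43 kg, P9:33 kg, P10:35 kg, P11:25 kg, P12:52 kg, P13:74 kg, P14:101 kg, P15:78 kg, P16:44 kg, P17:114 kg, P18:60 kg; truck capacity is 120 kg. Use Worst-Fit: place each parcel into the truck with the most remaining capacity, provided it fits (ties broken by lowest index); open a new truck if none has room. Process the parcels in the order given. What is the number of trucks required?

Put P1 (103 kg) in truck 1; 17 kg remain.
Put P2 (102 kg) in truck 2; 18 kg remain.
Put P3 (41 kg) in truck 3; 79 kg remain.
Put P4 (75 kg) in truck 3; 4 kg remain.
Put P5 (31 kg) in truck 4; 89 kg remain.
Put P6 (101 kg) in truck 5; 19 kg remain.
Put P7 (39 kg) in truck 4; 50 kg remain.
Put P8 (43 kg) in truck 4; 7 kg remain.
Put P9 (33 kg) in truck 6; 87 kg remain.
Put P10 (35 kg) in truck 6; 52 kg remain.
Put P11 (25 kg) in truck 6; 27 kg remain.
Put P12 (52 kg) in truck 7; 68 kg remain.
Put P13 (74 kg) in truck 8; 46 kg remain.
Put P14 (101 kg) in truck 9; 19 kg remain.
Put P15 (78 kg) in truck 10; 42 kg remain.
Put P16 (44 kg) in truck 7; 24 kg remain.
Put P17 (114 kg) in truck 11; 6 kg remain.
Put P18 (60 kg) in truck 12; 60 kg remain.

12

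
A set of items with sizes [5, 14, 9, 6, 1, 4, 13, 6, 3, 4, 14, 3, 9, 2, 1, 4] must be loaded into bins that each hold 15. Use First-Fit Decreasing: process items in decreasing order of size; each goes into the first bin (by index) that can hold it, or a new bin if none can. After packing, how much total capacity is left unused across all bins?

Sorted descending: 14, 14, 13, 9, 9, 6, 6, 5, 4, 4, 4, 3, 3, 2, 1, 1.
14 → bin 1 (remaining 1)
14 → bin 2 (remaining 1)
13 → bin 3 (remaining 2)
9 → bin 4 (remaining 6)
9 → bin 5 (remaining 6)
6 → bin 4 (remaining 0)
6 → bin 5 (remaining 0)
5 → bin 6 (remaining 10)
4 → bin 6 (remaining 6)
4 → bin 6 (remaining 2)
4 → bin 7 (remaining 11)
3 → bin 7 (remaining 8)
3 → bin 7 (remaining 5)
2 → bin 3 (remaining 0)
1 → bin 1 (remaining 0)
1 → bin 2 (remaining 0)
7 bins × 15 = 105; used 98; unused 7.

7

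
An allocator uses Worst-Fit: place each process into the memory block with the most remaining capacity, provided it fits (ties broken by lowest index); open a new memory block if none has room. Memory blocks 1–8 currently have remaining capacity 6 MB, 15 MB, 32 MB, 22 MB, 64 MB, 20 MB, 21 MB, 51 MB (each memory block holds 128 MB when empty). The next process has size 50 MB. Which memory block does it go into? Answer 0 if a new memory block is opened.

Memory blocks with room: memory block 5 (64 MB), memory block 8 (51 MB).
Most room is memory block 5 with 64 MB free.

5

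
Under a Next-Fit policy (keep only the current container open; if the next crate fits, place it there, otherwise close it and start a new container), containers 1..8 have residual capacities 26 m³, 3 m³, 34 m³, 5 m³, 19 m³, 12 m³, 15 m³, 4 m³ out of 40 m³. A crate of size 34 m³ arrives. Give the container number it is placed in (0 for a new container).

Next-Fit only looks at container 8, which has 4 m³ free.
34 m³ does not fit, so a new container is opened.

0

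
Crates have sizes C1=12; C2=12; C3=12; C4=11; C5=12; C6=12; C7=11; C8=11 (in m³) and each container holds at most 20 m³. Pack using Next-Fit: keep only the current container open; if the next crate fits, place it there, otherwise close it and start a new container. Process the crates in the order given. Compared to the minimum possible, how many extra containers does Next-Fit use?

0

Next-Fit: [12] [12] [12] [11] [12] [12] [11] [11] → 8 containers.
8 crates exceed 10 m³ (half the capacity), and no two of those can share a container, so at least 8 containers are needed.
So 8 is already optimal.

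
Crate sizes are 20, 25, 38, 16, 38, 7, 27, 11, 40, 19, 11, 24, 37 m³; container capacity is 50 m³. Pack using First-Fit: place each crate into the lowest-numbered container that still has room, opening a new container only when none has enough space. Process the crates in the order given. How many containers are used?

8

container 1: place 20 m³, 30 m³ left
container 1: place 25 m³, 5 m³ left
container 2: place 38 m³, 12 m³ left
container 3: place 16 m³, 34 m³ left
container 4: place 38 m³, 12 m³ left
container 2: place 7 m³, 5 m³ left
container 3: place 27 m³, 7 m³ left
container 4: place 11 m³, 1 m³ left
container 5: place 40 m³, 10 m³ left
container 6: place 19 m³, 31 m³ left
container 6: place 11 m³, 20 m³ left
container 7: place 24 m³, 26 m³ left
container 8: place 37 m³, 13 m³ left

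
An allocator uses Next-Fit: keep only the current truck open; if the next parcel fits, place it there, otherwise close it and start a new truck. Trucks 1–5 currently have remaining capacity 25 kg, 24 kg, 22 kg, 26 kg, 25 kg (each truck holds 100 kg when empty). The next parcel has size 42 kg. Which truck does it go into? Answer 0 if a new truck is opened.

0

Next-Fit only looks at truck 5, which has 25 kg free.
42 kg does not fit, so a new truck is opened.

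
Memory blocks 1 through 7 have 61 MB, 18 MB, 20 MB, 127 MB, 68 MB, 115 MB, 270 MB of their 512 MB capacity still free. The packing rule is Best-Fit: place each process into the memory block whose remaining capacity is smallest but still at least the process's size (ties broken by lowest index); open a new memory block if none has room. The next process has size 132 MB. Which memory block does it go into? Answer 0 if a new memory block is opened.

7

Memory blocks with room: memory block 7 (270 MB).
Tightest fit is memory block 7 with 270 MB free.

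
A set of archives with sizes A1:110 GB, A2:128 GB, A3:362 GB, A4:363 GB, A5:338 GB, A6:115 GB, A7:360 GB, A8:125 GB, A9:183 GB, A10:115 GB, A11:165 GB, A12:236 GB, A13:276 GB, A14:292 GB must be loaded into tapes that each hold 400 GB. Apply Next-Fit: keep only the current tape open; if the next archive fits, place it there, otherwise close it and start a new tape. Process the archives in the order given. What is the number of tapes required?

11 tapes

Put A1 (110 GB) in tape 1; 290 GB remain.
Put A2 (128 GB) in tape 1; 162 GB remain.
Put A3 (362 GB) in tape 2; 38 GB remain.
Put A4 (363 GB) in tape 3; 37 GB remain.
Put A5 (338 GB) in tape 4; 62 GB remain.
Put A6 (115 GB) in tape 5; 285 GB remain.
Put A7 (360 GB) in tape 6; 40 GB remain.
Put A8 (125 GB) in tape 7; 275 GB remain.
Put A9 (183 GB) in tape 7; 92 GB remain.
Put A10 (115 GB) in tape 8; 285 GB remain.
Put A11 (165 GB) in tape 8; 120 GB remain.
Put A12 (236 GB) in tape 9; 164 GB remain.
Put A13 (276 GB) in tape 10; 124 GB remain.
Put A14 (292 GB) in tape 11; 108 GB remain.
Final tapes: [110,128] [362] [363] [338] [115] [360] [125,183] [115,165] [236] [276] [292].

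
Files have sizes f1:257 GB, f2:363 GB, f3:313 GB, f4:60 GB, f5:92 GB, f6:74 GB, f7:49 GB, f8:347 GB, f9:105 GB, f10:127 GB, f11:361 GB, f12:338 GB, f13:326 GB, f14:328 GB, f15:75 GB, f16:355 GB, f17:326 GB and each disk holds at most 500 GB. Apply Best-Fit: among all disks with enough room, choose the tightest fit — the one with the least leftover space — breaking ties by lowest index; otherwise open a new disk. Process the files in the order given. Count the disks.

10 disks

Put f1 (257 GB) in disk 1; 243 GB remain.
Put f2 (363 GB) in disk 2; 137 GB remain.
Put f3 (313 GB) in disk 3; 187 GB remain.
Put f4 (60 GB) in disk 2; 77 GB remain.
Put f5 (92 GB) in disk 3; 95 GB remain.
Put f6 (74 GB) in disk 2; 3 GB remain.
Put f7 (49 GB) in disk 3; 46 GB remain.
Put f8 (347 GB) in disk 4; 153 GB remain.
Put f9 (105 GB) in disk 4; 48 GB remain.
Put f10 (127 GB) in disk 1; 116 GB remain.
Put f11 (361 GB) in disk 5; 139 GB remain.
Put f12 (338 GB) in disk 6; 162 GB remain.
Put f13 (326 GB) in disk 7; 174 GB remain.
Put f14 (328 GB) in disk 8; 172 GB remain.
Put f15 (75 GB) in disk 1; 41 GB remain.
Put f16 (355 GB) in disk 9; 145 GB remain.
Put f17 (326 GB) in disk 10; 174 GB remain.
Final disks: [257,127,75] [363,60,74] [313,92,49] [347,105] [361] [338] [326] [328] [355] [326].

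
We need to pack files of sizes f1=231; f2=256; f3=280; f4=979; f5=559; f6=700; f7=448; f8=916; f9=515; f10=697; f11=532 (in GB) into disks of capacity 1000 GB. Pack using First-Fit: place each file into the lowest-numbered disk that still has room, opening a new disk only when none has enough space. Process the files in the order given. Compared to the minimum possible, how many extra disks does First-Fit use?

First-Fit: [231,256,280] [979] [559] [700] [448,515] [916] [697] [532] → 8 disks.
Total size 6113 GB; any packing needs at least ⌈6113/1000⌉ = 7 disks.
An optimal packing achieves that bound: [979] [916] [700,280] [697,256] [559,231] [532,448] [515] → 7 disks.
Excess: 8 − 7 = 1.

1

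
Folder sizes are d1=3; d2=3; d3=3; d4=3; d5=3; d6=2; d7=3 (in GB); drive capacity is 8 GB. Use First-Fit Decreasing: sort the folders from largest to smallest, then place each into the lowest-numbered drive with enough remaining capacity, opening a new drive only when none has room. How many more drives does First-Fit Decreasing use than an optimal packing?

0

First-Fit Decreasing: [3,3,2] [3,3] [3,3] → 3 drives.
Total size 20 GB; any packing needs at least ⌈20/8⌉ = 3 drives.
So 3 is already optimal.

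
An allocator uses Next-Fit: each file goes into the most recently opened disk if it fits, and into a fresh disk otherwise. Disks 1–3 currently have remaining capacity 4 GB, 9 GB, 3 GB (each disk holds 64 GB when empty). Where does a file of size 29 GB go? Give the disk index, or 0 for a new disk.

0

Next-Fit only looks at disk 3, which has 3 GB free.
29 GB does not fit, so a new disk is opened.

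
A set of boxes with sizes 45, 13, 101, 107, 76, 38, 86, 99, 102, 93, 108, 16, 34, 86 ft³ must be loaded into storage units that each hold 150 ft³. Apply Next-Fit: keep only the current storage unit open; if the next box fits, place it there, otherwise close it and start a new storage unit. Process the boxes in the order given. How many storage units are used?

storage unit 1: place 45 ft³, 105 ft³ left
storage unit 1: place 13 ft³, 92 ft³ left
storage unit 2: place 101 ft³, 49 ft³ left
storage unit 3: place 107 ft³, 43 ft³ left
storage unit 4: place 76 ft³, 74 ft³ left
storage unit 4: place 38 ft³, 36 ft³ left
storage unit 5: place 86 ft³, 64 ft³ left
storage unit 6: place 99 ft³, 51 ft³ left
storage unit 7: place 102 ft³, 48 ft³ left
storage unit 8: place 93 ft³, 57 ft³ left
storage unit 9: place 108 ft³, 42 ft³ left
storage unit 9: place 16 ft³, 26 ft³ left
storage unit 10: place 34 ft³, 116 ft³ left
storage unit 10: place 86 ft³, 30 ft³ left
Final storage units: [45,13] [101] [107] [76,38] [86] [99] [102] [93] [108,16] [34,86].

10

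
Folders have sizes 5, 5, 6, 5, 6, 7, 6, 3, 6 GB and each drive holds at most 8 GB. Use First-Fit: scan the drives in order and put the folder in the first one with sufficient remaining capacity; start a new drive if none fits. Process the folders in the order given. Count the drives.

5 GB → drive 1 (remaining 3 GB)
5 GB → drive 2 (remaining 3 GB)
6 GB → drive 3 (remaining 2 GB)
5 GB → drive 4 (remaining 3 GB)
6 GB → drive 5 (remaining 2 GB)
7 GB → drive 6 (remaining 1 GB)
6 GB → drive 7 (remaining 2 GB)
3 GB → drive 1 (remaining 0 GB)
6 GB → drive 8 (remaining 2 GB)

8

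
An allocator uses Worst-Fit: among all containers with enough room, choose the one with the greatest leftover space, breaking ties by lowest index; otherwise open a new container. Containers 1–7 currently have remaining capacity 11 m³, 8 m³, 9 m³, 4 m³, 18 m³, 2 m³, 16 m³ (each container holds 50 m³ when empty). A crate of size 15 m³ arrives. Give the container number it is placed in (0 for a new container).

5

Containers with room: container 5 (18 m³), container 7 (16 m³).
Most room is container 5 with 18 m³ free.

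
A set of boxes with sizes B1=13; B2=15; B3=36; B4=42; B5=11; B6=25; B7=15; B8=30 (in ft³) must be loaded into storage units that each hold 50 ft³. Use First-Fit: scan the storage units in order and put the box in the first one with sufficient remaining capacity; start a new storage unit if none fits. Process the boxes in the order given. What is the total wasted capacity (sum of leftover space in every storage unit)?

63

Put B1 (13 ft³) in storage unit 1; 37 ft³ remain.
Put B2 (15 ft³) in storage unit 1; 22 ft³ remain.
Put B3 (36 ft³) in storage unit 2; 14 ft³ remain.
Put B4 (42 ft³) in storage unit 3; 8 ft³ remain.
Put B5 (11 ft³) in storage unit 1; 11 ft³ remain.
Put B6 (25 ft³) in storage unit 4; 25 ft³ remain.
Put B7 (15 ft³) in storage unit 4; 10 ft³ remain.
Put B8 (30 ft³) in storage unit 5; 20 ft³ remain.
5 storage units × 50 ft³ = 250 ft³; used 187 ft³; unused 63 ft³.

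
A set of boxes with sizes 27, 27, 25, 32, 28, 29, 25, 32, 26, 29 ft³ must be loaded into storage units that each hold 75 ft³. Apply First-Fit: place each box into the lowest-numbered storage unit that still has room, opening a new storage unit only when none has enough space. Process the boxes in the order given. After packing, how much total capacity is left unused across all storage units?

95

storage unit 1: place 27 ft³, 48 ft³ left
storage unit 1: place 27 ft³, 21 ft³ left
storage unit 2: place 25 ft³, 50 ft³ left
storage unit 2: place 32 ft³, 18 ft³ left
storage unit 3: place 28 ft³, 47 ft³ left
storage unit 3: place 29 ft³, 18 ft³ left
storage unit 4: place 25 ft³, 50 ft³ left
storage unit 4: place 32 ft³, 18 ft³ left
storage unit 5: place 26 ft³, 49 ft³ left
storage unit 5: place 29 ft³, 20 ft³ left
5 storage units × 75 ft³ = 375 ft³; used 280 ft³; unused 95 ft³.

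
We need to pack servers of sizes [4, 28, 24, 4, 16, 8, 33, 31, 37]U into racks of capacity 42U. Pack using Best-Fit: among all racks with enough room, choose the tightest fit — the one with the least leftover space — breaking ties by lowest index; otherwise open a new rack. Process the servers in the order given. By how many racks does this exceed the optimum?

0

Best-Fit: [4,28,4] [24,16] [8,33] [31] [37] → 5 racks.
Total size 185U; any packing needs at least ⌈185/42⌉ = 5 racks.
So 5 is already optimal.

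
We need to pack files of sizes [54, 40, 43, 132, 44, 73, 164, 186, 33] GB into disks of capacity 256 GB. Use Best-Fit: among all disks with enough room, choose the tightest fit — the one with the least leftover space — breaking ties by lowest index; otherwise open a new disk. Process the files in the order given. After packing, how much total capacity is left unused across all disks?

disk 1: place 54 GB, 202 GB left
disk 1: place 40 GB, 162 GB left
disk 1: place 43 GB, 119 GB left
disk 2: place 132 GB, 124 GB left
disk 1: place 44 GB, 75 GB left
disk 1: place 73 GB, 2 GB left
disk 3: place 164 GB, 92 GB left
disk 4: place 186 GB, 70 GB left
disk 4: place 33 GB, 37 GB left
4 disks × 256 GB = 1024 GB; used 769 GB; unused 255 GB.

255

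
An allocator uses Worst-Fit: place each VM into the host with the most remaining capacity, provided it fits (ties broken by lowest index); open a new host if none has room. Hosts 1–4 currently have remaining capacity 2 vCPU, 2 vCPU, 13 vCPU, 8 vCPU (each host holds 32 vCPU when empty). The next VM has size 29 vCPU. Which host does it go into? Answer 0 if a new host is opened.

0

No host has ≥ 29 vCPU free, so a new host is opened.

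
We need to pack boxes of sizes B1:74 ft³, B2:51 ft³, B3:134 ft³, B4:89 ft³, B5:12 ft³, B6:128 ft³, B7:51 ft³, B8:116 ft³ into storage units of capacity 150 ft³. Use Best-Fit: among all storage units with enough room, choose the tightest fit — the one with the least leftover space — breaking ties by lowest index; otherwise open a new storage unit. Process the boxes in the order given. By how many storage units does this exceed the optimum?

0

Best-Fit: [74,51] [134,12] [89,51] [128] [116] → 5 storage units.
Total size 655 ft³; any packing needs at least ⌈655/150⌉ = 5 storage units.
So 5 is already optimal.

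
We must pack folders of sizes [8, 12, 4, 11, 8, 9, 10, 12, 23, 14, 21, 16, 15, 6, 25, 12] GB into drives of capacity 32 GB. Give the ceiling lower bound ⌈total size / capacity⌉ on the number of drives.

Total size = 8 + 12 + 4 + 11 + 8 + 9 + 10 + 12 + 23 + 14 + 21 + 16 + 15 + 6 + 25 + 12 = 206 GB.
⌈206 / 32⌉ = 7.

7 drives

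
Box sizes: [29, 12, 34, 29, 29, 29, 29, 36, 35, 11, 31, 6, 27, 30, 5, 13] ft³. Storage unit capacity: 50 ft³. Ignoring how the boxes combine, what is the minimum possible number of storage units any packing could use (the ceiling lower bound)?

8

Total size = 29 + 12 + 34 + 29 + 29 + 29 + 29 + 36 + 35 + 11 + 31 + 6 + 27 + 30 + 5 + 13 = 385 ft³.
⌈385 / 50⌉ = 8.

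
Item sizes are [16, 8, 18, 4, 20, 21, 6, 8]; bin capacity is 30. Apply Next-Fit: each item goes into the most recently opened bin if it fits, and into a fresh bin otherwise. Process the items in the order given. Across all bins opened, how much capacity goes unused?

49

16 → bin 1 (remaining 14)
8 → bin 1 (remaining 6)
18 → bin 2 (remaining 12)
4 → bin 2 (remaining 8)
20 → bin 3 (remaining 10)
21 → bin 4 (remaining 9)
6 → bin 4 (remaining 3)
8 → bin 5 (remaining 22)
5 bins × 30 = 150; used 101; unused 49.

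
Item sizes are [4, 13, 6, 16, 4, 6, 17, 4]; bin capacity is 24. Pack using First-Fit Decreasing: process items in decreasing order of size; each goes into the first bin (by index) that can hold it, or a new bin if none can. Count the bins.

4

Sorted descending: 17, 16, 13, 6, 6, 4, 4, 4.
bin 1: place 17, 7 left
bin 2: place 16, 8 left
bin 3: place 13, 11 left
bin 1: place 6, 1 left
bin 2: place 6, 2 left
bin 3: place 4, 7 left
bin 3: place 4, 3 left
bin 4: place 4, 20 left
Final bins: [17,6] [16,6] [13,4,4] [4].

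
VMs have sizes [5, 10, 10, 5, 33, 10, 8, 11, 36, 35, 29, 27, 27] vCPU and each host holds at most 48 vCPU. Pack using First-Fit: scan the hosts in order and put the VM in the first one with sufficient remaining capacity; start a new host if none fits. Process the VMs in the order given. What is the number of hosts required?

5 vCPU → host 1 (remaining 43 vCPU)
10 vCPU → host 1 (remaining 33 vCPU)
10 vCPU → host 1 (remaining 23 vCPU)
5 vCPU → host 1 (remaining 18 vCPU)
33 vCPU → host 2 (remaining 15 vCPU)
10 vCPU → host 1 (remaining 8 vCPU)
8 vCPU → host 1 (remaining 0 vCPU)
11 vCPU → host 2 (remaining 4 vCPU)
36 vCPU → host 3 (remaining 12 vCPU)
35 vCPU → host 4 (remaining 13 vCPU)
29 vCPU → host 5 (remaining 19 vCPU)
27 vCPU → host 6 (remaining 21 vCPU)
27 vCPU → host 7 (remaining 21 vCPU)
Final hosts: [5,10,10,5,10,8] [33,11] [36] [35] [29] [27] [27].

7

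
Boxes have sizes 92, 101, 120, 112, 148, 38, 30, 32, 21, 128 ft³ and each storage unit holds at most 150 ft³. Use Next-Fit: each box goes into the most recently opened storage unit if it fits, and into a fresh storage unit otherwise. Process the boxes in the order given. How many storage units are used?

7 storage units

92 ft³ → storage unit 1 (remaining 58 ft³)
101 ft³ → storage unit 2 (remaining 49 ft³)
120 ft³ → storage unit 3 (remaining 30 ft³)
112 ft³ → storage unit 4 (remaining 38 ft³)
148 ft³ → storage unit 5 (remaining 2 ft³)
38 ft³ → storage unit 6 (remaining 112 ft³)
30 ft³ → storage unit 6 (remaining 82 ft³)
32 ft³ → storage unit 6 (remaining 50 ft³)
21 ft³ → storage unit 6 (remaining 29 ft³)
128 ft³ → storage unit 7 (remaining 22 ft³)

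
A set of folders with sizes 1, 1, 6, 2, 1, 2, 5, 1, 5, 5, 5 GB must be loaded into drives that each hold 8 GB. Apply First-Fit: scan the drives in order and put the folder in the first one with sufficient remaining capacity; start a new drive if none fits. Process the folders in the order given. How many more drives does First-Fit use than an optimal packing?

First-Fit: [1,1,6] [2,1,2,1] [5] [5] [5] [5] → 6 drives.
Total size 34 GB; any packing needs at least ⌈34/8⌉ = 5 drives.
An optimal packing achieves that bound: [6,2] [5,2,1] [5,1,1,1] [5] [5] → 5 drives.
Excess: 6 − 5 = 1.

1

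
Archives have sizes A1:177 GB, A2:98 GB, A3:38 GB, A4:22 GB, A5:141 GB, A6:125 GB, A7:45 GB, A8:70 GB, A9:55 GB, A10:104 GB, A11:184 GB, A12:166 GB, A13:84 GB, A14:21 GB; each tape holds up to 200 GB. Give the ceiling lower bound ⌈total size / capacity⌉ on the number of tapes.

7 tapes

Total size = 177 + 98 + 38 + 22 + 141 + 125 + 45 + 70 + 55 + 104 + 184 + 166 + 84 + 21 = 1330 GB.
⌈1330 / 200⌉ = 7.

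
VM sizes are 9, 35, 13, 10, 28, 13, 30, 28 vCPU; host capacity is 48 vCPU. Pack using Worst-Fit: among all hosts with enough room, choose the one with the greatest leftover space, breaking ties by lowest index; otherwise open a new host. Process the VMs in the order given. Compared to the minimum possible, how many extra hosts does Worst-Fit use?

1

Worst-Fit: [9,35] [13,10,13] [28] [30] [28] → 5 hosts.
Total size 166 vCPU; any packing needs at least ⌈166/48⌉ = 4 hosts.
An optimal packing achieves that bound: [35,13] [30,13] [28,10,9] [28] → 4 hosts.
Excess: 5 − 4 = 1.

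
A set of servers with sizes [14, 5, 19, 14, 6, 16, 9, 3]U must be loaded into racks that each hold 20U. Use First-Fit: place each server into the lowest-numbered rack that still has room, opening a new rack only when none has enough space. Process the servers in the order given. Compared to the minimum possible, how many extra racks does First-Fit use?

First-Fit: [14,5] [19] [14,6] [16,3] [9] → 5 racks.
Total size 86U; any packing needs at least ⌈86/20⌉ = 5 racks.
So 5 is already optimal.

0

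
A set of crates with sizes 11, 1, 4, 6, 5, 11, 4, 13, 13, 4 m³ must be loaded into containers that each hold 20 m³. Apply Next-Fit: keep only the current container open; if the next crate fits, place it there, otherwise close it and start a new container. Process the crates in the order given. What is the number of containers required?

5 containers

container 1: place 11 m³, 9 m³ left
container 1: place 1 m³, 8 m³ left
container 1: place 4 m³, 4 m³ left
container 2: place 6 m³, 14 m³ left
container 2: place 5 m³, 9 m³ left
container 3: place 11 m³, 9 m³ left
container 3: place 4 m³, 5 m³ left
container 4: place 13 m³, 7 m³ left
container 5: place 13 m³, 7 m³ left
container 5: place 4 m³, 3 m³ left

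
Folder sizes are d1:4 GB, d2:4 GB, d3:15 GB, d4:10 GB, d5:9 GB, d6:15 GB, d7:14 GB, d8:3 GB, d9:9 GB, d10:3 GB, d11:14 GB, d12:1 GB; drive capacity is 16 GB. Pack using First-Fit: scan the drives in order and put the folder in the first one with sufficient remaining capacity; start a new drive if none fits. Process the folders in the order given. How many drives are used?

8

Put d1 (4 GB) in drive 1; 12 GB remain.
Put d2 (4 GB) in drive 1; 8 GB remain.
Put d3 (15 GB) in drive 2; 1 GB remain.
Put d4 (10 GB) in drive 3; 6 GB remain.
Put d5 (9 GB) in drive 4; 7 GB remain.
Put d6 (15 GB) in drive 5; 1 GB remain.
Put d7 (14 GB) in drive 6; 2 GB remain.
Put d8 (3 GB) in drive 1; 5 GB remain.
Put d9 (9 GB) in drive 7; 7 GB remain.
Put d10 (3 GB) in drive 1; 2 GB remain.
Put d11 (14 GB) in drive 8; 2 GB remain.
Put d12 (1 GB) in drive 1; 1 GB remain.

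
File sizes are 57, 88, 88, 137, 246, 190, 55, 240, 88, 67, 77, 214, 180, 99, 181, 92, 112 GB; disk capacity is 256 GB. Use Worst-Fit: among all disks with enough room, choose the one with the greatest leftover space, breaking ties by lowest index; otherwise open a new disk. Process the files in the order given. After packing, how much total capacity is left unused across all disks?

disk 1: place 57 GB, 199 GB left
disk 1: place 88 GB, 111 GB left
disk 1: place 88 GB, 23 GB left
disk 2: place 137 GB, 119 GB left
disk 3: place 246 GB, 10 GB left
disk 4: place 190 GB, 66 GB left
disk 2: place 55 GB, 64 GB left
disk 5: place 240 GB, 16 GB left
disk 6: place 88 GB, 168 GB left
disk 6: place 67 GB, 101 GB left
disk 6: place 77 GB, 24 GB left
disk 7: place 214 GB, 42 GB left
disk 8: place 180 GB, 76 GB left
disk 9: place 99 GB, 157 GB left
disk 10: place 181 GB, 75 GB left
disk 9: place 92 GB, 65 GB left
disk 11: place 112 GB, 144 GB left
11 disks × 256 GB = 2816 GB; used 2211 GB; unused 605 GB.

605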